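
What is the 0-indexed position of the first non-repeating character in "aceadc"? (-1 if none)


Input: aceadc
Character frequencies:
  'a': 2
  'c': 2
  'd': 1
  'e': 1
Scanning left to right for freq == 1:
  Position 0 ('a'): freq=2, skip
  Position 1 ('c'): freq=2, skip
  Position 2 ('e'): unique! => answer = 2

2


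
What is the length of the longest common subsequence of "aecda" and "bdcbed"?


LCS of "aecda" and "bdcbed"
DP table:
           b    d    c    b    e    d
      0    0    0    0    0    0    0
  a   0    0    0    0    0    0    0
  e   0    0    0    0    0    1    1
  c   0    0    0    1    1    1    1
  d   0    0    1    1    1    1    2
  a   0    0    1    1    1    1    2
LCS length = dp[5][6] = 2

2


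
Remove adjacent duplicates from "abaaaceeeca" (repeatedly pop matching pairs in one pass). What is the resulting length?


Input: abaaaceeeca
Stack-based adjacent duplicate removal:
  Read 'a': push. Stack: a
  Read 'b': push. Stack: ab
  Read 'a': push. Stack: aba
  Read 'a': matches stack top 'a' => pop. Stack: ab
  Read 'a': push. Stack: aba
  Read 'c': push. Stack: abac
  Read 'e': push. Stack: abace
  Read 'e': matches stack top 'e' => pop. Stack: abac
  Read 'e': push. Stack: abace
  Read 'c': push. Stack: abacec
  Read 'a': push. Stack: abaceca
Final stack: "abaceca" (length 7)

7


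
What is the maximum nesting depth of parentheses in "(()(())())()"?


Input: "(()(())())()"
Tracking depth:
  Position 0 '(': depth becomes 1
  Position 1 '(': depth becomes 2
  Position 2 ')': depth becomes 1
  Position 3 '(': depth becomes 2
  Position 4 '(': depth becomes 3
  Position 5 ')': depth becomes 2
  Position 6 ')': depth becomes 1
  Position 7 '(': depth becomes 2
  Position 8 ')': depth becomes 1
  Position 9 ')': depth becomes 0
  Position 10 '(': depth becomes 1
  Position 11 ')': depth becomes 0
Maximum depth reached: 3

3


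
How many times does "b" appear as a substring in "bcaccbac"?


Searching for "b" in "bcaccbac"
Scanning each position:
  Position 0: "b" => MATCH
  Position 1: "c" => no
  Position 2: "a" => no
  Position 3: "c" => no
  Position 4: "c" => no
  Position 5: "b" => MATCH
  Position 6: "a" => no
  Position 7: "c" => no
Total occurrences: 2

2


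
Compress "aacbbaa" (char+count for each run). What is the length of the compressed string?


Input: aacbbaa
Runs:
  'a' x 2 => "a2"
  'c' x 1 => "c1"
  'b' x 2 => "b2"
  'a' x 2 => "a2"
Compressed: "a2c1b2a2"
Compressed length: 8

8


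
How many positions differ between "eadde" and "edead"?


Comparing "eadde" and "edead" position by position:
  Position 0: 'e' vs 'e' => same
  Position 1: 'a' vs 'd' => DIFFER
  Position 2: 'd' vs 'e' => DIFFER
  Position 3: 'd' vs 'a' => DIFFER
  Position 4: 'e' vs 'd' => DIFFER
Positions that differ: 4

4


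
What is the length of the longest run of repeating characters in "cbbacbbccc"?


Input: "cbbacbbccc"
Scanning for longest run:
  Position 1 ('b'): new char, reset run to 1
  Position 2 ('b'): continues run of 'b', length=2
  Position 3 ('a'): new char, reset run to 1
  Position 4 ('c'): new char, reset run to 1
  Position 5 ('b'): new char, reset run to 1
  Position 6 ('b'): continues run of 'b', length=2
  Position 7 ('c'): new char, reset run to 1
  Position 8 ('c'): continues run of 'c', length=2
  Position 9 ('c'): continues run of 'c', length=3
Longest run: 'c' with length 3

3


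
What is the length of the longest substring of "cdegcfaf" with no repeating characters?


Input: "cdegcfaf"
Sliding window (track last position of each char):
  Position 0 ('c'): window [0,0] length 1 -- new best
  Position 1 ('d'): window [0,1] length 2 -- new best
  Position 2 ('e'): window [0,2] length 3 -- new best
  Position 3 ('g'): window [0,3] length 4 -- new best
  Position 4 ('c'): repeat (last at 0), move window start to 1
  Position 4 ('c'): window [1,4] length 4
  Position 5 ('f'): window [1,5] length 5 -- new best
  Position 6 ('a'): window [1,6] length 6 -- new best
  Position 7 ('f'): repeat (last at 5), move window start to 6
  Position 7 ('f'): window [6,7] length 2
Longest substring with no repeats: "degcfa" with length 6

6


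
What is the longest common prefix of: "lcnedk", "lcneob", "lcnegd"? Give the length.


Words: lcnedk, lcneob, lcnegd
  Position 0: all 'l' => match
  Position 1: all 'c' => match
  Position 2: all 'n' => match
  Position 3: all 'e' => match
  Position 4: ('d', 'o', 'g') => mismatch, stop
LCP = "lcne" (length 4)

4


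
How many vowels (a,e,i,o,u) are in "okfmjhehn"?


Input: okfmjhehn
Checking each character:
  'o' at position 0: vowel (running total: 1)
  'k' at position 1: consonant
  'f' at position 2: consonant
  'm' at position 3: consonant
  'j' at position 4: consonant
  'h' at position 5: consonant
  'e' at position 6: vowel (running total: 2)
  'h' at position 7: consonant
  'n' at position 8: consonant
Total vowels: 2

2


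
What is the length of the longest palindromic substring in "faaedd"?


Input: "faaedd"
Checking substrings for palindromes:
  [1:3] "aa" (len 2) => palindrome
  [4:6] "dd" (len 2) => palindrome
Longest palindromic substring: "aa" with length 2

2


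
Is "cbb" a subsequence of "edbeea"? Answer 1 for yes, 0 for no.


Check if "cbb" is a subsequence of "edbeea"
Greedy scan:
  Position 0 ('e'): no match needed
  Position 1 ('d'): no match needed
  Position 2 ('b'): no match needed
  Position 3 ('e'): no match needed
  Position 4 ('e'): no match needed
  Position 5 ('a'): no match needed
Only matched 0/3 characters => not a subsequence

0


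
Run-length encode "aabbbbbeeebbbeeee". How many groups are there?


Input: aabbbbbeeebbbeeee
Scanning for consecutive runs:
  Group 1: 'a' x 2 (positions 0-1)
  Group 2: 'b' x 5 (positions 2-6)
  Group 3: 'e' x 3 (positions 7-9)
  Group 4: 'b' x 3 (positions 10-12)
  Group 5: 'e' x 4 (positions 13-16)
Total groups: 5

5


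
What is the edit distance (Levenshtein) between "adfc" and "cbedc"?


Computing edit distance: "adfc" -> "cbedc"
DP table:
           c    b    e    d    c
      0    1    2    3    4    5
  a   1    1    2    3    4    5
  d   2    2    2    3    3    4
  f   3    3    3    3    4    4
  c   4    3    4    4    4    4
Edit distance = dp[4][5] = 4

4


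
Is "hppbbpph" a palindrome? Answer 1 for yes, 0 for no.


Input: hppbbpph
Reversed: hppbbpph
  Compare pos 0 ('h') with pos 7 ('h'): match
  Compare pos 1 ('p') with pos 6 ('p'): match
  Compare pos 2 ('p') with pos 5 ('p'): match
  Compare pos 3 ('b') with pos 4 ('b'): match
Result: palindrome

1


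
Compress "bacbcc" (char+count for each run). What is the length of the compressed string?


Input: bacbcc
Runs:
  'b' x 1 => "b1"
  'a' x 1 => "a1"
  'c' x 1 => "c1"
  'b' x 1 => "b1"
  'c' x 2 => "c2"
Compressed: "b1a1c1b1c2"
Compressed length: 10

10


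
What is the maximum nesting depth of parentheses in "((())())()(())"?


Input: "((())())()(())"
Tracking depth:
  Position 0 '(': depth becomes 1
  Position 1 '(': depth becomes 2
  Position 2 '(': depth becomes 3
  Position 3 ')': depth becomes 2
  Position 4 ')': depth becomes 1
  Position 5 '(': depth becomes 2
  Position 6 ')': depth becomes 1
  Position 7 ')': depth becomes 0
  Position 8 '(': depth becomes 1
  Position 9 ')': depth becomes 0
  Position 10 '(': depth becomes 1
  Position 11 '(': depth becomes 2
  Position 12 ')': depth becomes 1
  Position 13 ')': depth becomes 0
Maximum depth reached: 3

3


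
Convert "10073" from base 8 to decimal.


Input: "10073" in base 8
Positional expansion:
  Digit '1' (value 1) x 8^4 = 4096
  Digit '0' (value 0) x 8^3 = 0
  Digit '0' (value 0) x 8^2 = 0
  Digit '7' (value 7) x 8^1 = 56
  Digit '3' (value 3) x 8^0 = 3
Sum = 4155

4155


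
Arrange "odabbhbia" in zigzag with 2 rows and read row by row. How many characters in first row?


Zigzag "odabbhbia" into 2 rows:
Placing characters:
  'o' => row 0
  'd' => row 1
  'a' => row 0
  'b' => row 1
  'b' => row 0
  'h' => row 1
  'b' => row 0
  'i' => row 1
  'a' => row 0
Rows:
  Row 0: "oabba"
  Row 1: "dbhi"
First row length: 5

5


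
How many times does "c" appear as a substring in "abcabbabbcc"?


Searching for "c" in "abcabbabbcc"
Scanning each position:
  Position 0: "a" => no
  Position 1: "b" => no
  Position 2: "c" => MATCH
  Position 3: "a" => no
  Position 4: "b" => no
  Position 5: "b" => no
  Position 6: "a" => no
  Position 7: "b" => no
  Position 8: "b" => no
  Position 9: "c" => MATCH
  Position 10: "c" => MATCH
Total occurrences: 3

3


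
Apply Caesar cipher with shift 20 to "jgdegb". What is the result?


Caesar cipher: shift "jgdegb" by 20
  'j' (pos 9) + 20 = pos 3 = 'd'
  'g' (pos 6) + 20 = pos 0 = 'a'
  'd' (pos 3) + 20 = pos 23 = 'x'
  'e' (pos 4) + 20 = pos 24 = 'y'
  'g' (pos 6) + 20 = pos 0 = 'a'
  'b' (pos 1) + 20 = pos 21 = 'v'
Result: daxyav

daxyav


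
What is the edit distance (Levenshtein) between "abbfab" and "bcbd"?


Computing edit distance: "abbfab" -> "bcbd"
DP table:
           b    c    b    d
      0    1    2    3    4
  a   1    1    2    3    4
  b   2    1    2    2    3
  b   3    2    2    2    3
  f   4    3    3    3    3
  a   5    4    4    4    4
  b   6    5    5    4    5
Edit distance = dp[6][4] = 5

5


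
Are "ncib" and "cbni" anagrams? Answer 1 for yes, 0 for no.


Strings: "ncib", "cbni"
Sorted first:  bcin
Sorted second: bcin
Sorted forms match => anagrams

1


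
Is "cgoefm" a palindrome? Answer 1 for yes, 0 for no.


Input: cgoefm
Reversed: mfeogc
  Compare pos 0 ('c') with pos 5 ('m'): MISMATCH
  Compare pos 1 ('g') with pos 4 ('f'): MISMATCH
  Compare pos 2 ('o') with pos 3 ('e'): MISMATCH
Result: not a palindrome

0


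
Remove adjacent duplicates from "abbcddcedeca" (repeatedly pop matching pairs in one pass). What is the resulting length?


Input: abbcddcedeca
Stack-based adjacent duplicate removal:
  Read 'a': push. Stack: a
  Read 'b': push. Stack: ab
  Read 'b': matches stack top 'b' => pop. Stack: a
  Read 'c': push. Stack: ac
  Read 'd': push. Stack: acd
  Read 'd': matches stack top 'd' => pop. Stack: ac
  Read 'c': matches stack top 'c' => pop. Stack: a
  Read 'e': push. Stack: ae
  Read 'd': push. Stack: aed
  Read 'e': push. Stack: aede
  Read 'c': push. Stack: aedec
  Read 'a': push. Stack: aedeca
Final stack: "aedeca" (length 6)

6


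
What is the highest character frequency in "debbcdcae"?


Input: debbcdcae
Character counts:
  'a': 1
  'b': 2
  'c': 2
  'd': 2
  'e': 2
Maximum frequency: 2

2


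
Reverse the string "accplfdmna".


Input: accplfdmna
Reading characters right to left:
  Position 9: 'a'
  Position 8: 'n'
  Position 7: 'm'
  Position 6: 'd'
  Position 5: 'f'
  Position 4: 'l'
  Position 3: 'p'
  Position 2: 'c'
  Position 1: 'c'
  Position 0: 'a'
Reversed: anmdflpcca

anmdflpcca


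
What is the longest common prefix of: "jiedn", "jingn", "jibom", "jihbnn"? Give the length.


Words: jiedn, jingn, jibom, jihbnn
  Position 0: all 'j' => match
  Position 1: all 'i' => match
  Position 2: ('e', 'n', 'b', 'h') => mismatch, stop
LCP = "ji" (length 2)

2


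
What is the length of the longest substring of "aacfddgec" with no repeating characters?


Input: "aacfddgec"
Sliding window (track last position of each char):
  Position 0 ('a'): window [0,0] length 1 -- new best
  Position 1 ('a'): repeat (last at 0), move window start to 1
  Position 1 ('a'): window [1,1] length 1
  Position 2 ('c'): window [1,2] length 2 -- new best
  Position 3 ('f'): window [1,3] length 3 -- new best
  Position 4 ('d'): window [1,4] length 4 -- new best
  Position 5 ('d'): repeat (last at 4), move window start to 5
  Position 5 ('d'): window [5,5] length 1
  Position 6 ('g'): window [5,6] length 2
  Position 7 ('e'): window [5,7] length 3
  Position 8 ('c'): window [5,8] length 4
Longest substring with no repeats: "acfd" with length 4

4


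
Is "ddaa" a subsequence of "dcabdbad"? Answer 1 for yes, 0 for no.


Check if "ddaa" is a subsequence of "dcabdbad"
Greedy scan:
  Position 0 ('d'): matches sub[0] = 'd'
  Position 1 ('c'): no match needed
  Position 2 ('a'): no match needed
  Position 3 ('b'): no match needed
  Position 4 ('d'): matches sub[1] = 'd'
  Position 5 ('b'): no match needed
  Position 6 ('a'): matches sub[2] = 'a'
  Position 7 ('d'): no match needed
Only matched 3/4 characters => not a subsequence

0


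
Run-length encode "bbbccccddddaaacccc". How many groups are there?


Input: bbbccccddddaaacccc
Scanning for consecutive runs:
  Group 1: 'b' x 3 (positions 0-2)
  Group 2: 'c' x 4 (positions 3-6)
  Group 3: 'd' x 4 (positions 7-10)
  Group 4: 'a' x 3 (positions 11-13)
  Group 5: 'c' x 4 (positions 14-17)
Total groups: 5

5


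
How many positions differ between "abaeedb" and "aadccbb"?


Comparing "abaeedb" and "aadccbb" position by position:
  Position 0: 'a' vs 'a' => same
  Position 1: 'b' vs 'a' => DIFFER
  Position 2: 'a' vs 'd' => DIFFER
  Position 3: 'e' vs 'c' => DIFFER
  Position 4: 'e' vs 'c' => DIFFER
  Position 5: 'd' vs 'b' => DIFFER
  Position 6: 'b' vs 'b' => same
Positions that differ: 5

5


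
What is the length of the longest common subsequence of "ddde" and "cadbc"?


LCS of "ddde" and "cadbc"
DP table:
           c    a    d    b    c
      0    0    0    0    0    0
  d   0    0    0    1    1    1
  d   0    0    0    1    1    1
  d   0    0    0    1    1    1
  e   0    0    0    1    1    1
LCS length = dp[4][5] = 1

1


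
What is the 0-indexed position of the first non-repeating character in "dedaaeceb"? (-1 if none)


Input: dedaaeceb
Character frequencies:
  'a': 2
  'b': 1
  'c': 1
  'd': 2
  'e': 3
Scanning left to right for freq == 1:
  Position 0 ('d'): freq=2, skip
  Position 1 ('e'): freq=3, skip
  Position 2 ('d'): freq=2, skip
  Position 3 ('a'): freq=2, skip
  Position 4 ('a'): freq=2, skip
  Position 5 ('e'): freq=3, skip
  Position 6 ('c'): unique! => answer = 6

6


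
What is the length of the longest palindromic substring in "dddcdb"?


Input: "dddcdb"
Checking substrings for palindromes:
  [0:3] "ddd" (len 3) => palindrome
  [2:5] "dcd" (len 3) => palindrome
  [0:2] "dd" (len 2) => palindrome
  [1:3] "dd" (len 2) => palindrome
Longest palindromic substring: "ddd" with length 3

3


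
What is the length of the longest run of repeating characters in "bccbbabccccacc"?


Input: "bccbbabccccacc"
Scanning for longest run:
  Position 1 ('c'): new char, reset run to 1
  Position 2 ('c'): continues run of 'c', length=2
  Position 3 ('b'): new char, reset run to 1
  Position 4 ('b'): continues run of 'b', length=2
  Position 5 ('a'): new char, reset run to 1
  Position 6 ('b'): new char, reset run to 1
  Position 7 ('c'): new char, reset run to 1
  Position 8 ('c'): continues run of 'c', length=2
  Position 9 ('c'): continues run of 'c', length=3
  Position 10 ('c'): continues run of 'c', length=4
  Position 11 ('a'): new char, reset run to 1
  Position 12 ('c'): new char, reset run to 1
  Position 13 ('c'): continues run of 'c', length=2
Longest run: 'c' with length 4

4


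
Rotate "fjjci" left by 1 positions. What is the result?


Input: "fjjci", rotate left by 1
First 1 characters: "f"
Remaining characters: "jjci"
Concatenate remaining + first: "jjci" + "f" = "jjcif"

jjcif


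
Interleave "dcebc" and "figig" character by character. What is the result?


Interleaving "dcebc" and "figig":
  Position 0: 'd' from first, 'f' from second => "df"
  Position 1: 'c' from first, 'i' from second => "ci"
  Position 2: 'e' from first, 'g' from second => "eg"
  Position 3: 'b' from first, 'i' from second => "bi"
  Position 4: 'c' from first, 'g' from second => "cg"
Result: dfciegbicg

dfciegbicg


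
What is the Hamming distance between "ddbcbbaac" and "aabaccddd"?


Comparing "ddbcbbaac" and "aabaccddd" position by position:
  Position 0: 'd' vs 'a' => differ
  Position 1: 'd' vs 'a' => differ
  Position 2: 'b' vs 'b' => same
  Position 3: 'c' vs 'a' => differ
  Position 4: 'b' vs 'c' => differ
  Position 5: 'b' vs 'c' => differ
  Position 6: 'a' vs 'd' => differ
  Position 7: 'a' vs 'd' => differ
  Position 8: 'c' vs 'd' => differ
Total differences (Hamming distance): 8

8


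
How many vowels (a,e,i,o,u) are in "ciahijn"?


Input: ciahijn
Checking each character:
  'c' at position 0: consonant
  'i' at position 1: vowel (running total: 1)
  'a' at position 2: vowel (running total: 2)
  'h' at position 3: consonant
  'i' at position 4: vowel (running total: 3)
  'j' at position 5: consonant
  'n' at position 6: consonant
Total vowels: 3

3


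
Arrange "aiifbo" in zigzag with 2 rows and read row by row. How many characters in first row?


Zigzag "aiifbo" into 2 rows:
Placing characters:
  'a' => row 0
  'i' => row 1
  'i' => row 0
  'f' => row 1
  'b' => row 0
  'o' => row 1
Rows:
  Row 0: "aib"
  Row 1: "ifo"
First row length: 3

3


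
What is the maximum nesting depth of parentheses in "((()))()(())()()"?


Input: "((()))()(())()()"
Tracking depth:
  Position 0 '(': depth becomes 1
  Position 1 '(': depth becomes 2
  Position 2 '(': depth becomes 3
  Position 3 ')': depth becomes 2
  Position 4 ')': depth becomes 1
  Position 5 ')': depth becomes 0
  Position 6 '(': depth becomes 1
  Position 7 ')': depth becomes 0
  Position 8 '(': depth becomes 1
  Position 9 '(': depth becomes 2
  Position 10 ')': depth becomes 1
  Position 11 ')': depth becomes 0
  Position 12 '(': depth becomes 1
  Position 13 ')': depth becomes 0
  Position 14 '(': depth becomes 1
  Position 15 ')': depth becomes 0
Maximum depth reached: 3

3


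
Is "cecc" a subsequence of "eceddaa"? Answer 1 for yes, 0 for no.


Check if "cecc" is a subsequence of "eceddaa"
Greedy scan:
  Position 0 ('e'): no match needed
  Position 1 ('c'): matches sub[0] = 'c'
  Position 2 ('e'): matches sub[1] = 'e'
  Position 3 ('d'): no match needed
  Position 4 ('d'): no match needed
  Position 5 ('a'): no match needed
  Position 6 ('a'): no match needed
Only matched 2/4 characters => not a subsequence

0


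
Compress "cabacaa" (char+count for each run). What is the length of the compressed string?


Input: cabacaa
Runs:
  'c' x 1 => "c1"
  'a' x 1 => "a1"
  'b' x 1 => "b1"
  'a' x 1 => "a1"
  'c' x 1 => "c1"
  'a' x 2 => "a2"
Compressed: "c1a1b1a1c1a2"
Compressed length: 12

12


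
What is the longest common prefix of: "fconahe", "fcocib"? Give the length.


Words: fconahe, fcocib
  Position 0: all 'f' => match
  Position 1: all 'c' => match
  Position 2: all 'o' => match
  Position 3: ('n', 'c') => mismatch, stop
LCP = "fco" (length 3)

3


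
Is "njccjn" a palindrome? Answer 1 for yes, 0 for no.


Input: njccjn
Reversed: njccjn
  Compare pos 0 ('n') with pos 5 ('n'): match
  Compare pos 1 ('j') with pos 4 ('j'): match
  Compare pos 2 ('c') with pos 3 ('c'): match
Result: palindrome

1


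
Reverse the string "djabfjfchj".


Input: djabfjfchj
Reading characters right to left:
  Position 9: 'j'
  Position 8: 'h'
  Position 7: 'c'
  Position 6: 'f'
  Position 5: 'j'
  Position 4: 'f'
  Position 3: 'b'
  Position 2: 'a'
  Position 1: 'j'
  Position 0: 'd'
Reversed: jhcfjfbajd

jhcfjfbajd


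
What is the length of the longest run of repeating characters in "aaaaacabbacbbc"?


Input: "aaaaacabbacbbc"
Scanning for longest run:
  Position 1 ('a'): continues run of 'a', length=2
  Position 2 ('a'): continues run of 'a', length=3
  Position 3 ('a'): continues run of 'a', length=4
  Position 4 ('a'): continues run of 'a', length=5
  Position 5 ('c'): new char, reset run to 1
  Position 6 ('a'): new char, reset run to 1
  Position 7 ('b'): new char, reset run to 1
  Position 8 ('b'): continues run of 'b', length=2
  Position 9 ('a'): new char, reset run to 1
  Position 10 ('c'): new char, reset run to 1
  Position 11 ('b'): new char, reset run to 1
  Position 12 ('b'): continues run of 'b', length=2
  Position 13 ('c'): new char, reset run to 1
Longest run: 'a' with length 5

5


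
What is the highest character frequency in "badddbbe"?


Input: badddbbe
Character counts:
  'a': 1
  'b': 3
  'd': 3
  'e': 1
Maximum frequency: 3

3


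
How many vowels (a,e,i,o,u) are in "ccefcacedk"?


Input: ccefcacedk
Checking each character:
  'c' at position 0: consonant
  'c' at position 1: consonant
  'e' at position 2: vowel (running total: 1)
  'f' at position 3: consonant
  'c' at position 4: consonant
  'a' at position 5: vowel (running total: 2)
  'c' at position 6: consonant
  'e' at position 7: vowel (running total: 3)
  'd' at position 8: consonant
  'k' at position 9: consonant
Total vowels: 3

3


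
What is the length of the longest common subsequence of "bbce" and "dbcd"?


LCS of "bbce" and "dbcd"
DP table:
           d    b    c    d
      0    0    0    0    0
  b   0    0    1    1    1
  b   0    0    1    1    1
  c   0    0    1    2    2
  e   0    0    1    2    2
LCS length = dp[4][4] = 2

2


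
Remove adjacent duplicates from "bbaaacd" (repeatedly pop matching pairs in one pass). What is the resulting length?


Input: bbaaacd
Stack-based adjacent duplicate removal:
  Read 'b': push. Stack: b
  Read 'b': matches stack top 'b' => pop. Stack: (empty)
  Read 'a': push. Stack: a
  Read 'a': matches stack top 'a' => pop. Stack: (empty)
  Read 'a': push. Stack: a
  Read 'c': push. Stack: ac
  Read 'd': push. Stack: acd
Final stack: "acd" (length 3)

3


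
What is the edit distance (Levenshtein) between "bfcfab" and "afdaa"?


Computing edit distance: "bfcfab" -> "afdaa"
DP table:
           a    f    d    a    a
      0    1    2    3    4    5
  b   1    1    2    3    4    5
  f   2    2    1    2    3    4
  c   3    3    2    2    3    4
  f   4    4    3    3    3    4
  a   5    4    4    4    3    3
  b   6    5    5    5    4    4
Edit distance = dp[6][5] = 4

4


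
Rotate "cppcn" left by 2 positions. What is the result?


Input: "cppcn", rotate left by 2
First 2 characters: "cp"
Remaining characters: "pcn"
Concatenate remaining + first: "pcn" + "cp" = "pcncp"

pcncp


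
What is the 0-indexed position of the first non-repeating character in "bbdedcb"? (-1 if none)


Input: bbdedcb
Character frequencies:
  'b': 3
  'c': 1
  'd': 2
  'e': 1
Scanning left to right for freq == 1:
  Position 0 ('b'): freq=3, skip
  Position 1 ('b'): freq=3, skip
  Position 2 ('d'): freq=2, skip
  Position 3 ('e'): unique! => answer = 3

3


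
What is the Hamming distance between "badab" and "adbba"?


Comparing "badab" and "adbba" position by position:
  Position 0: 'b' vs 'a' => differ
  Position 1: 'a' vs 'd' => differ
  Position 2: 'd' vs 'b' => differ
  Position 3: 'a' vs 'b' => differ
  Position 4: 'b' vs 'a' => differ
Total differences (Hamming distance): 5

5


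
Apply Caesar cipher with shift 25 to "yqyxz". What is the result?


Caesar cipher: shift "yqyxz" by 25
  'y' (pos 24) + 25 = pos 23 = 'x'
  'q' (pos 16) + 25 = pos 15 = 'p'
  'y' (pos 24) + 25 = pos 23 = 'x'
  'x' (pos 23) + 25 = pos 22 = 'w'
  'z' (pos 25) + 25 = pos 24 = 'y'
Result: xpxwy

xpxwy


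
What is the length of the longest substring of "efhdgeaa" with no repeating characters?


Input: "efhdgeaa"
Sliding window (track last position of each char):
  Position 0 ('e'): window [0,0] length 1 -- new best
  Position 1 ('f'): window [0,1] length 2 -- new best
  Position 2 ('h'): window [0,2] length 3 -- new best
  Position 3 ('d'): window [0,3] length 4 -- new best
  Position 4 ('g'): window [0,4] length 5 -- new best
  Position 5 ('e'): repeat (last at 0), move window start to 1
  Position 5 ('e'): window [1,5] length 5
  Position 6 ('a'): window [1,6] length 6 -- new best
  Position 7 ('a'): repeat (last at 6), move window start to 7
  Position 7 ('a'): window [7,7] length 1
Longest substring with no repeats: "fhdgea" with length 6

6


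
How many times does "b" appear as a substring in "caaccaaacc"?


Searching for "b" in "caaccaaacc"
Scanning each position:
  Position 0: "c" => no
  Position 1: "a" => no
  Position 2: "a" => no
  Position 3: "c" => no
  Position 4: "c" => no
  Position 5: "a" => no
  Position 6: "a" => no
  Position 7: "a" => no
  Position 8: "c" => no
  Position 9: "c" => no
Total occurrences: 0

0


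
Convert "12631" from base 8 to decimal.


Input: "12631" in base 8
Positional expansion:
  Digit '1' (value 1) x 8^4 = 4096
  Digit '2' (value 2) x 8^3 = 1024
  Digit '6' (value 6) x 8^2 = 384
  Digit '3' (value 3) x 8^1 = 24
  Digit '1' (value 1) x 8^0 = 1
Sum = 5529

5529


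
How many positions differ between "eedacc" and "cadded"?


Comparing "eedacc" and "cadded" position by position:
  Position 0: 'e' vs 'c' => DIFFER
  Position 1: 'e' vs 'a' => DIFFER
  Position 2: 'd' vs 'd' => same
  Position 3: 'a' vs 'd' => DIFFER
  Position 4: 'c' vs 'e' => DIFFER
  Position 5: 'c' vs 'd' => DIFFER
Positions that differ: 5

5


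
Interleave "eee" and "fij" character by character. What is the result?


Interleaving "eee" and "fij":
  Position 0: 'e' from first, 'f' from second => "ef"
  Position 1: 'e' from first, 'i' from second => "ei"
  Position 2: 'e' from first, 'j' from second => "ej"
Result: efeiej

efeiej


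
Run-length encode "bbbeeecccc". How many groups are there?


Input: bbbeeecccc
Scanning for consecutive runs:
  Group 1: 'b' x 3 (positions 0-2)
  Group 2: 'e' x 3 (positions 3-5)
  Group 3: 'c' x 4 (positions 6-9)
Total groups: 3

3


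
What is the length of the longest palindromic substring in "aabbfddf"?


Input: "aabbfddf"
Checking substrings for palindromes:
  [4:8] "fddf" (len 4) => palindrome
  [0:2] "aa" (len 2) => palindrome
  [2:4] "bb" (len 2) => palindrome
  [5:7] "dd" (len 2) => palindrome
Longest palindromic substring: "fddf" with length 4

4


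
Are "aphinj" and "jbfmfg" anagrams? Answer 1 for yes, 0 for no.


Strings: "aphinj", "jbfmfg"
Sorted first:  ahijnp
Sorted second: bffgjm
Differ at position 0: 'a' vs 'b' => not anagrams

0


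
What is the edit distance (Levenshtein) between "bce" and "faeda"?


Computing edit distance: "bce" -> "faeda"
DP table:
           f    a    e    d    a
      0    1    2    3    4    5
  b   1    1    2    3    4    5
  c   2    2    2    3    4    5
  e   3    3    3    2    3    4
Edit distance = dp[3][5] = 4

4


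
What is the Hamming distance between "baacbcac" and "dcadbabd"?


Comparing "baacbcac" and "dcadbabd" position by position:
  Position 0: 'b' vs 'd' => differ
  Position 1: 'a' vs 'c' => differ
  Position 2: 'a' vs 'a' => same
  Position 3: 'c' vs 'd' => differ
  Position 4: 'b' vs 'b' => same
  Position 5: 'c' vs 'a' => differ
  Position 6: 'a' vs 'b' => differ
  Position 7: 'c' vs 'd' => differ
Total differences (Hamming distance): 6

6


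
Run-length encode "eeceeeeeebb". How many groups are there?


Input: eeceeeeeebb
Scanning for consecutive runs:
  Group 1: 'e' x 2 (positions 0-1)
  Group 2: 'c' x 1 (positions 2-2)
  Group 3: 'e' x 6 (positions 3-8)
  Group 4: 'b' x 2 (positions 9-10)
Total groups: 4

4


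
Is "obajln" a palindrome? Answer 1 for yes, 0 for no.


Input: obajln
Reversed: nljabo
  Compare pos 0 ('o') with pos 5 ('n'): MISMATCH
  Compare pos 1 ('b') with pos 4 ('l'): MISMATCH
  Compare pos 2 ('a') with pos 3 ('j'): MISMATCH
Result: not a palindrome

0


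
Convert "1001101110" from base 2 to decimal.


Input: "1001101110" in base 2
Positional expansion:
  Digit '1' (value 1) x 2^9 = 512
  Digit '0' (value 0) x 2^8 = 0
  Digit '0' (value 0) x 2^7 = 0
  Digit '1' (value 1) x 2^6 = 64
  Digit '1' (value 1) x 2^5 = 32
  Digit '0' (value 0) x 2^4 = 0
  Digit '1' (value 1) x 2^3 = 8
  Digit '1' (value 1) x 2^2 = 4
  Digit '1' (value 1) x 2^1 = 2
  Digit '0' (value 0) x 2^0 = 0
Sum = 622

622


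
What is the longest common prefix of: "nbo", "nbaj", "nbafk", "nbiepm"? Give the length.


Words: nbo, nbaj, nbafk, nbiepm
  Position 0: all 'n' => match
  Position 1: all 'b' => match
  Position 2: ('o', 'a', 'a', 'i') => mismatch, stop
LCP = "nb" (length 2)

2


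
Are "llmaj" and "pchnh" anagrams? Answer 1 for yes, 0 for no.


Strings: "llmaj", "pchnh"
Sorted first:  ajllm
Sorted second: chhnp
Differ at position 0: 'a' vs 'c' => not anagrams

0


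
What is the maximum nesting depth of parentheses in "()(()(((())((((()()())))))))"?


Input: "()(()(((())((((()()())))))))"
Tracking depth:
  Position 0 '(': depth becomes 1
  Position 1 ')': depth becomes 0
  Position 2 '(': depth becomes 1
  Position 3 '(': depth becomes 2
  Position 4 ')': depth becomes 1
  Position 5 '(': depth becomes 2
  Position 6 '(': depth becomes 3
  Position 7 '(': depth becomes 4
  Position 8 '(': depth becomes 5
  Position 9 ')': depth becomes 4
  Position 10 ')': depth becomes 3
  Position 11 '(': depth becomes 4
  Position 12 '(': depth becomes 5
  Position 13 '(': depth becomes 6
  Position 14 '(': depth becomes 7
  Position 15 '(': depth becomes 8
  Position 16 ')': depth becomes 7
  Position 17 '(': depth becomes 8
  Position 18 ')': depth becomes 7
  Position 19 '(': depth becomes 8
  Position 20 ')': depth becomes 7
  Position 21 ')': depth becomes 6
  Position 22 ')': depth becomes 5
  Position 23 ')': depth becomes 4
  Position 24 ')': depth becomes 3
  Position 25 ')': depth becomes 2
  Position 26 ')': depth becomes 1
  Position 27 ')': depth becomes 0
Maximum depth reached: 8

8


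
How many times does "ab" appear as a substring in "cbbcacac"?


Searching for "ab" in "cbbcacac"
Scanning each position:
  Position 0: "cb" => no
  Position 1: "bb" => no
  Position 2: "bc" => no
  Position 3: "ca" => no
  Position 4: "ac" => no
  Position 5: "ca" => no
  Position 6: "ac" => no
Total occurrences: 0

0


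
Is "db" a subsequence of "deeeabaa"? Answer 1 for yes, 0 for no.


Check if "db" is a subsequence of "deeeabaa"
Greedy scan:
  Position 0 ('d'): matches sub[0] = 'd'
  Position 1 ('e'): no match needed
  Position 2 ('e'): no match needed
  Position 3 ('e'): no match needed
  Position 4 ('a'): no match needed
  Position 5 ('b'): matches sub[1] = 'b'
  Position 6 ('a'): no match needed
  Position 7 ('a'): no match needed
All 2 characters matched => is a subsequence

1


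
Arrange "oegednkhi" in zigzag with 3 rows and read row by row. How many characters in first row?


Zigzag "oegednkhi" into 3 rows:
Placing characters:
  'o' => row 0
  'e' => row 1
  'g' => row 2
  'e' => row 1
  'd' => row 0
  'n' => row 1
  'k' => row 2
  'h' => row 1
  'i' => row 0
Rows:
  Row 0: "odi"
  Row 1: "eenh"
  Row 2: "gk"
First row length: 3

3


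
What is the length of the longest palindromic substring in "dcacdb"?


Input: "dcacdb"
Checking substrings for palindromes:
  [0:5] "dcacd" (len 5) => palindrome
  [1:4] "cac" (len 3) => palindrome
Longest palindromic substring: "dcacd" with length 5

5


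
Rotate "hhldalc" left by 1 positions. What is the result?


Input: "hhldalc", rotate left by 1
First 1 characters: "h"
Remaining characters: "hldalc"
Concatenate remaining + first: "hldalc" + "h" = "hldalch"

hldalch


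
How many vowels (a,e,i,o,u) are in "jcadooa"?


Input: jcadooa
Checking each character:
  'j' at position 0: consonant
  'c' at position 1: consonant
  'a' at position 2: vowel (running total: 1)
  'd' at position 3: consonant
  'o' at position 4: vowel (running total: 2)
  'o' at position 5: vowel (running total: 3)
  'a' at position 6: vowel (running total: 4)
Total vowels: 4

4


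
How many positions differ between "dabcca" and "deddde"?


Comparing "dabcca" and "deddde" position by position:
  Position 0: 'd' vs 'd' => same
  Position 1: 'a' vs 'e' => DIFFER
  Position 2: 'b' vs 'd' => DIFFER
  Position 3: 'c' vs 'd' => DIFFER
  Position 4: 'c' vs 'd' => DIFFER
  Position 5: 'a' vs 'e' => DIFFER
Positions that differ: 5

5


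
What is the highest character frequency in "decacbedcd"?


Input: decacbedcd
Character counts:
  'a': 1
  'b': 1
  'c': 3
  'd': 3
  'e': 2
Maximum frequency: 3

3


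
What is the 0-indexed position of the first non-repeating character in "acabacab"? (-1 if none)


Input: acabacab
Character frequencies:
  'a': 4
  'b': 2
  'c': 2
Scanning left to right for freq == 1:
  Position 0 ('a'): freq=4, skip
  Position 1 ('c'): freq=2, skip
  Position 2 ('a'): freq=4, skip
  Position 3 ('b'): freq=2, skip
  Position 4 ('a'): freq=4, skip
  Position 5 ('c'): freq=2, skip
  Position 6 ('a'): freq=4, skip
  Position 7 ('b'): freq=2, skip
  No unique character found => answer = -1

-1


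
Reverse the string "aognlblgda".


Input: aognlblgda
Reading characters right to left:
  Position 9: 'a'
  Position 8: 'd'
  Position 7: 'g'
  Position 6: 'l'
  Position 5: 'b'
  Position 4: 'l'
  Position 3: 'n'
  Position 2: 'g'
  Position 1: 'o'
  Position 0: 'a'
Reversed: adglblngoa

adglblngoa


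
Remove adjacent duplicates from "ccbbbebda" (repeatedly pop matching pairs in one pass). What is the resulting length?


Input: ccbbbebda
Stack-based adjacent duplicate removal:
  Read 'c': push. Stack: c
  Read 'c': matches stack top 'c' => pop. Stack: (empty)
  Read 'b': push. Stack: b
  Read 'b': matches stack top 'b' => pop. Stack: (empty)
  Read 'b': push. Stack: b
  Read 'e': push. Stack: be
  Read 'b': push. Stack: beb
  Read 'd': push. Stack: bebd
  Read 'a': push. Stack: bebda
Final stack: "bebda" (length 5)

5


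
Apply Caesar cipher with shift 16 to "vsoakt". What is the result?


Caesar cipher: shift "vsoakt" by 16
  'v' (pos 21) + 16 = pos 11 = 'l'
  's' (pos 18) + 16 = pos 8 = 'i'
  'o' (pos 14) + 16 = pos 4 = 'e'
  'a' (pos 0) + 16 = pos 16 = 'q'
  'k' (pos 10) + 16 = pos 0 = 'a'
  't' (pos 19) + 16 = pos 9 = 'j'
Result: lieqaj

lieqaj


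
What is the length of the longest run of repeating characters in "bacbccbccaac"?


Input: "bacbccbccaac"
Scanning for longest run:
  Position 1 ('a'): new char, reset run to 1
  Position 2 ('c'): new char, reset run to 1
  Position 3 ('b'): new char, reset run to 1
  Position 4 ('c'): new char, reset run to 1
  Position 5 ('c'): continues run of 'c', length=2
  Position 6 ('b'): new char, reset run to 1
  Position 7 ('c'): new char, reset run to 1
  Position 8 ('c'): continues run of 'c', length=2
  Position 9 ('a'): new char, reset run to 1
  Position 10 ('a'): continues run of 'a', length=2
  Position 11 ('c'): new char, reset run to 1
Longest run: 'c' with length 2

2


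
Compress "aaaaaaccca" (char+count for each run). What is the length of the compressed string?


Input: aaaaaaccca
Runs:
  'a' x 6 => "a6"
  'c' x 3 => "c3"
  'a' x 1 => "a1"
Compressed: "a6c3a1"
Compressed length: 6

6


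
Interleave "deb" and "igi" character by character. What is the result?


Interleaving "deb" and "igi":
  Position 0: 'd' from first, 'i' from second => "di"
  Position 1: 'e' from first, 'g' from second => "eg"
  Position 2: 'b' from first, 'i' from second => "bi"
Result: diegbi

diegbi


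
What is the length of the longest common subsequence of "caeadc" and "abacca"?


LCS of "caeadc" and "abacca"
DP table:
           a    b    a    c    c    a
      0    0    0    0    0    0    0
  c   0    0    0    0    1    1    1
  a   0    1    1    1    1    1    2
  e   0    1    1    1    1    1    2
  a   0    1    1    2    2    2    2
  d   0    1    1    2    2    2    2
  c   0    1    1    2    3    3    3
LCS length = dp[6][6] = 3

3


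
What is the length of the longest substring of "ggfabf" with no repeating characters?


Input: "ggfabf"
Sliding window (track last position of each char):
  Position 0 ('g'): window [0,0] length 1 -- new best
  Position 1 ('g'): repeat (last at 0), move window start to 1
  Position 1 ('g'): window [1,1] length 1
  Position 2 ('f'): window [1,2] length 2 -- new best
  Position 3 ('a'): window [1,3] length 3 -- new best
  Position 4 ('b'): window [1,4] length 4 -- new best
  Position 5 ('f'): repeat (last at 2), move window start to 3
  Position 5 ('f'): window [3,5] length 3
Longest substring with no repeats: "gfab" with length 4

4


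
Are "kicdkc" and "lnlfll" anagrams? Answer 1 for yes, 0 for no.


Strings: "kicdkc", "lnlfll"
Sorted first:  ccdikk
Sorted second: flllln
Differ at position 0: 'c' vs 'f' => not anagrams

0


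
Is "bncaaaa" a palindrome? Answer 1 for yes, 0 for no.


Input: bncaaaa
Reversed: aaaacnb
  Compare pos 0 ('b') with pos 6 ('a'): MISMATCH
  Compare pos 1 ('n') with pos 5 ('a'): MISMATCH
  Compare pos 2 ('c') with pos 4 ('a'): MISMATCH
Result: not a palindrome

0


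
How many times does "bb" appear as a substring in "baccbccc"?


Searching for "bb" in "baccbccc"
Scanning each position:
  Position 0: "ba" => no
  Position 1: "ac" => no
  Position 2: "cc" => no
  Position 3: "cb" => no
  Position 4: "bc" => no
  Position 5: "cc" => no
  Position 6: "cc" => no
Total occurrences: 0

0


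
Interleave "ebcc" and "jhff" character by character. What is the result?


Interleaving "ebcc" and "jhff":
  Position 0: 'e' from first, 'j' from second => "ej"
  Position 1: 'b' from first, 'h' from second => "bh"
  Position 2: 'c' from first, 'f' from second => "cf"
  Position 3: 'c' from first, 'f' from second => "cf"
Result: ejbhcfcf

ejbhcfcf


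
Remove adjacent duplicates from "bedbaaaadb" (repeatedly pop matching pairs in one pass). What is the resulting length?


Input: bedbaaaadb
Stack-based adjacent duplicate removal:
  Read 'b': push. Stack: b
  Read 'e': push. Stack: be
  Read 'd': push. Stack: bed
  Read 'b': push. Stack: bedb
  Read 'a': push. Stack: bedba
  Read 'a': matches stack top 'a' => pop. Stack: bedb
  Read 'a': push. Stack: bedba
  Read 'a': matches stack top 'a' => pop. Stack: bedb
  Read 'd': push. Stack: bedbd
  Read 'b': push. Stack: bedbdb
Final stack: "bedbdb" (length 6)

6


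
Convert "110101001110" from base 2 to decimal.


Input: "110101001110" in base 2
Positional expansion:
  Digit '1' (value 1) x 2^11 = 2048
  Digit '1' (value 1) x 2^10 = 1024
  Digit '0' (value 0) x 2^9 = 0
  Digit '1' (value 1) x 2^8 = 256
  Digit '0' (value 0) x 2^7 = 0
  Digit '1' (value 1) x 2^6 = 64
  Digit '0' (value 0) x 2^5 = 0
  Digit '0' (value 0) x 2^4 = 0
  Digit '1' (value 1) x 2^3 = 8
  Digit '1' (value 1) x 2^2 = 4
  Digit '1' (value 1) x 2^1 = 2
  Digit '0' (value 0) x 2^0 = 0
Sum = 3406

3406


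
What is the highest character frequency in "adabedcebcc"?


Input: adabedcebcc
Character counts:
  'a': 2
  'b': 2
  'c': 3
  'd': 2
  'e': 2
Maximum frequency: 3

3


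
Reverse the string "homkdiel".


Input: homkdiel
Reading characters right to left:
  Position 7: 'l'
  Position 6: 'e'
  Position 5: 'i'
  Position 4: 'd'
  Position 3: 'k'
  Position 2: 'm'
  Position 1: 'o'
  Position 0: 'h'
Reversed: leidkmoh

leidkmoh


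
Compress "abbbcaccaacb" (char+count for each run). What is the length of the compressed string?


Input: abbbcaccaacb
Runs:
  'a' x 1 => "a1"
  'b' x 3 => "b3"
  'c' x 1 => "c1"
  'a' x 1 => "a1"
  'c' x 2 => "c2"
  'a' x 2 => "a2"
  'c' x 1 => "c1"
  'b' x 1 => "b1"
Compressed: "a1b3c1a1c2a2c1b1"
Compressed length: 16

16


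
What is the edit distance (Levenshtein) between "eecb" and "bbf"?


Computing edit distance: "eecb" -> "bbf"
DP table:
           b    b    f
      0    1    2    3
  e   1    1    2    3
  e   2    2    2    3
  c   3    3    3    3
  b   4    3    3    4
Edit distance = dp[4][3] = 4

4


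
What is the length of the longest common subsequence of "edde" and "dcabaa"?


LCS of "edde" and "dcabaa"
DP table:
           d    c    a    b    a    a
      0    0    0    0    0    0    0
  e   0    0    0    0    0    0    0
  d   0    1    1    1    1    1    1
  d   0    1    1    1    1    1    1
  e   0    1    1    1    1    1    1
LCS length = dp[4][6] = 1

1


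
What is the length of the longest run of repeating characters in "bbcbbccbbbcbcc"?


Input: "bbcbbccbbbcbcc"
Scanning for longest run:
  Position 1 ('b'): continues run of 'b', length=2
  Position 2 ('c'): new char, reset run to 1
  Position 3 ('b'): new char, reset run to 1
  Position 4 ('b'): continues run of 'b', length=2
  Position 5 ('c'): new char, reset run to 1
  Position 6 ('c'): continues run of 'c', length=2
  Position 7 ('b'): new char, reset run to 1
  Position 8 ('b'): continues run of 'b', length=2
  Position 9 ('b'): continues run of 'b', length=3
  Position 10 ('c'): new char, reset run to 1
  Position 11 ('b'): new char, reset run to 1
  Position 12 ('c'): new char, reset run to 1
  Position 13 ('c'): continues run of 'c', length=2
Longest run: 'b' with length 3

3
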